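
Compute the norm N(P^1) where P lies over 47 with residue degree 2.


N(P^a) = p^(a*f)
= 47^(1*2)
= 47^2
= 2209

2209


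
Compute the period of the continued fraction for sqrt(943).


Run the CF algorithm for sqrt(943).
a_0 = floor(sqrt(943)) = 30; set m_0=0, q_0=1.
Recurrence: m' = q*a - m,  q' = (d - m'^2)/q,  a' = floor((a_0 + m')/q').
  step 1: m=30, q=43, a=1
  step 2: m=13, q=18, a=2
  step 3: m=23, q=23, a=2
  step 4: m=23, q=18, a=2
  step 5: m=13, q=43, a=1
  step 6: m=30, q=1, a=60
a_6 = 2*a_0 = 60, so the period closes here.
sqrt(943) = [30; 1, 2, 2, 2, 1, 60]
Period length = 6

6


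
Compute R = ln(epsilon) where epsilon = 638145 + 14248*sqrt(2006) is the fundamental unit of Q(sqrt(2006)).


epsilon = 638145 + 14248*sqrt(2006)
= 1.2763e+06
R = ln(1.2763e+06)
= 14.0595

14.0595


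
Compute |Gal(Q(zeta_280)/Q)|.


|Gal(Q(zeta_280)/Q)| = phi(280)
= 96

96


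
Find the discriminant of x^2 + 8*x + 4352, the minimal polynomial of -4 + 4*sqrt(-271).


The element -4 + 4*sqrt(-271) has minimal polynomial:
x^2 + 8*x + 4352
Discriminant = (8)^2 - 4*(4352)
= 64 - 17408
= -17344

-17344


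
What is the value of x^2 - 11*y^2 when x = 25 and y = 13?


x^2 - d*y^2
= 25^2 - 11*13^2
= 625 - 1859
= -1234

-1234


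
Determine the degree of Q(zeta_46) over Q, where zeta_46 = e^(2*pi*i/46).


The degree equals Euler's totient phi(46).
46 = 2 * 23
phi(46) = 22

22


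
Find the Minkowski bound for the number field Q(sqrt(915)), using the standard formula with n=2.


d = 915, d mod 4 = 3, so disc(K) = 4d = 3660; |disc(K)| = 3660
Real quadratic field, so n = 2, s = r2 = 0, r1 = 2
M = (n!/n^n) * (4/pi)^s * sqrt(|disc(K)|) = (2!/2^2) * (4/pi)^0 * sqrt(3660)
= 0.5 * 1.000000 * 60.497934
= 30.2490

30.2490


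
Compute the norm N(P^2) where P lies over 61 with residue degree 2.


N(P^a) = p^(a*f)
= 61^(2*2)
= 61^4
= 13845841

13845841


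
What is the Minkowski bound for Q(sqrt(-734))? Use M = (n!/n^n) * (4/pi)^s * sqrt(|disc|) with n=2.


d = -734, d mod 4 = 2, so disc(K) = 4d = -2936; |disc(K)| = 2936
Imaginary quadratic field, so n = 2, s = r2 = 1, r1 = 0
M = (n!/n^n) * (4/pi)^s * sqrt(|disc(K)|) = (2!/2^2) * (4/pi)^1 * sqrt(2936)
= 0.5 * 1.273240 * 54.184869
= 34.4952

34.4952


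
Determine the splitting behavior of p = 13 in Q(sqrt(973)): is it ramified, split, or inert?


K = Q(sqrt(973)). Since d mod 4 = 1, disc(K) = 973.
Check p | disc: 973 mod 13 = 11.
p does not divide disc. Compute Legendre symbol (d/p):
11^((13-1)/2) mod 13 = -1
(d/p) = -1, so p is inert: (p) stays prime with e=1, f=2, g=1.
Therefore p is inert.

inert


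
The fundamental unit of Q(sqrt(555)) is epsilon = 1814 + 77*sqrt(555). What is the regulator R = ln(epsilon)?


epsilon = 1814 + 77*sqrt(555)
= 3627.9997
R = ln(3627.9997)
= 8.1964

8.1964


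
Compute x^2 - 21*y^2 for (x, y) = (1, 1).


x^2 - d*y^2
= 1^2 - 21*1^2
= 1 - 21
= -20

-20


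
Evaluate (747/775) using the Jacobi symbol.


Compute (747/775) via quadratic reciprocity:
  reciprocity: (747/775) -> -(775/747)
  reduce: (28/747)
  pull out 2: (2/747) = -1  (since 747 mod 8 = 3)
  pull out 2: (2/747) = -1  (since 747 mod 8 = 3)
  reciprocity: (7/747) -> -(747/7)
  reduce: (5/7)
  reciprocity: (5/7) -> +(7/5)
  reduce: (2/5)
  pull out 2: (2/5) = -1  (since 5 mod 8 = 5)
  (1/5) = 1
Product of signs = -1

-1


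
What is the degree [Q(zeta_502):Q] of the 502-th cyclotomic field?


The degree equals Euler's totient phi(502).
502 = 2 * 251
phi(502) = 250

250


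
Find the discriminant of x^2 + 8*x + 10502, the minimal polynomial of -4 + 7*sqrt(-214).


The element -4 + 7*sqrt(-214) has minimal polynomial:
x^2 + 8*x + 10502
Discriminant = (8)^2 - 4*(10502)
= 64 - 42008
= -41944

-41944


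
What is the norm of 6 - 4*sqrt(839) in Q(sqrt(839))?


N(a + b*sqrt(d)) = a^2 - d*b^2
= (6)^2 - (839)*(-4)^2
= 36 - 13424
= -13388

-13388


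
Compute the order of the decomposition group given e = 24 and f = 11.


|D_P| = e * f
= 24 * 11
= 264

264


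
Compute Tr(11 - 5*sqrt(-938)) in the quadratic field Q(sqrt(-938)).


Tr(a + b*sqrt(d)) = (a + b*sqrt(d)) + (a - b*sqrt(d)) = 2a
= 2 * (11)
= 22

22


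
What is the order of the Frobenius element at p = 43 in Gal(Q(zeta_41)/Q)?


The Frobenius at p in Gal(Q(zeta_n)/Q) = (Z/nZ)* is the class of p, so its order is ord_41(43), the smallest k >= 1 with 43^k = 1 mod 41.
n = 41 = 41, phi(41) = 40; the order divides phi(n).
Divisors of 40: 1, 2, 4, 5, 8, 10, 20, 40
Repeated squaring mod 41: 43^1 = 2, 43^2 = 4, 43^4 = 16, 43^8 = 10, 43^16 = 18, 43^32 = 37
Test divisors in increasing order:
  k=1: 43^1 = 2 mod 41
  k=2: 43^2 = 4 mod 41
  k=4: 43^4 = 16 mod 41
  k=5: 43^5 = 16 * 2 = 32 mod 41
  k=8: 43^8 = 10 mod 41
  k=10: 43^10 = 10 * 4 = 40 mod 41
  k=20: 43^20 = 18 * 16 = 1 mod 41  <- first divisor giving 1
Order = 20

20


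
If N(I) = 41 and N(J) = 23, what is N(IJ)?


N(IJ) = N(I) * N(J)
= 41 * 23
= 943

943


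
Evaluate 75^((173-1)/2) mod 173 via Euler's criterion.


p = 173 is prime and the exponent is (p-1)/2 = 86, so by Euler's criterion 75^86 = (75/173) = +1 or -1 mod 173.
Compute by square-and-multiply:
  86 = 64 + 16 + 4 + 2 (binary 1010110)
  Repeated squaring mod 173: 75^1 = 75, 75^2 = 89, 75^4 = 136, 75^8 = 158, 75^16 = 52, 75^32 = 109, 75^64 = 117
  75^86 = 75^64 * 75^16 * 75^4 * 75^2 = 117 * 52 * 136 * 89 mod 173
    117 * 52 = 6084 = 29 mod 173
    29 * 136 = 3944 = 138 mod 173
    138 * 89 = 12282 = 172 mod 173
  75^86 = 172 mod 173
Result 172 = p - 1 = -1 mod 173: 75 is a quadratic non-residue mod 173. As a residue in [0, p-1] the value is 172.
75^86 mod 173 = 172

172


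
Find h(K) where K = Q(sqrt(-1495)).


K = Q(sqrt(-1495)). d mod 4 = 1, so D = disc(K) = d = -1495
h(K) equals the number of primitive reduced positive-definite forms (a, b, c) = a*x^2 + b*x*y + c*y^2 with b^2 - 4ac = D,
where reduced means |b| <= a <= c, with b >= 0 whenever |b| = a or a = c, and primitive means gcd(a, b, c) = 1.
Reduced forces 3a^2 <= |D| = 1495, so 1 <= a <= 22; b must have the parity of D, and c = (b^2 - D)/(4a) must be an integer >= a.
Enumerate a = 1..22, b in [-a, a]:
  a=1: (1, 1, 374)  [1]
  a=2: (2, -1, 187), (2, 1, 187)  [2]
  a=3: none
  a=4: (4, -3, 94), (4, 3, 94)  [2]
  a=5: (5, 5, 76)  [1]
  a=6..7: none
  a=8: (8, -3, 47), (8, 3, 47)  [2]
  a=9: none
  a=10: (10, -5, 38), (10, 5, 38)  [2]
  a=11: (11, -1, 34), (11, 1, 34)  [2]
  a=12: none
  a=13: (13, 13, 32)  [1]
  a=14..15: none
  a=16: (16, -13, 26), (16, 13, 26)  [2]
  a=17: (17, -1, 22), (17, 1, 22)  [2]
  a=18: none
  a=19: (19, -5, 20), (19, 5, 20)  [2]
  a=20..21: none
  a=22: (22, 21, 22)  [1]
Total reduced forms: 1 + 2 + 2 + 1 + 2 + 2 + 2 + 1 + 2 + 2 + 2 + 1 = 20
h = 20

20


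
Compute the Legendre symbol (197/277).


p = 277 is prime, so compute (197/277) with the reciprocity algorithm (Jacobi-symbol steps: pull out 2s via (2/n), flip via reciprocity, reduce):
  reciprocity: (197/277) -> +(277/197)
  reduce: (80/197)
  pull out 2: (2/197) = -1  (since 197 mod 8 = 5)
  pull out 2: (2/197) = -1  (since 197 mod 8 = 5)
  pull out 2: (2/197) = -1  (since 197 mod 8 = 5)
  pull out 2: (2/197) = -1  (since 197 mod 8 = 5)
  reciprocity: (5/197) -> +(197/5)
  reduce: (2/5)
  pull out 2: (2/5) = -1  (since 5 mod 8 = 5)
  (1/5) = 1
Product of signs = -1
(197/277) = -1

-1


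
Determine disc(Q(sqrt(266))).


For K = Q(sqrt(d)) with d squarefree: disc(K) = d if d = 1 mod 4, and disc(K) = 4d if d = 2 or 3 mod 4.
Here d = 266, and d mod 4 = 2.
d = 2 mod 4, not 1 (O_K = Z[sqrt(d)]), so disc(K) = 4d = 4 * (266) = 1064

1064


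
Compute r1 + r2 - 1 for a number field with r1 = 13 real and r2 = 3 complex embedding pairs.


By Dirichlet's unit theorem:
rank = r1 + r2 - 1
= 13 + 3 - 1
= 15

15


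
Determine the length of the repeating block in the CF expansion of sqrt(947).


Run the CF algorithm for sqrt(947).
a_0 = floor(sqrt(947)) = 30; set m_0=0, q_0=1.
Recurrence: m' = q*a - m,  q' = (d - m'^2)/q,  a' = floor((a_0 + m')/q').
  step 1: m=30, q=47, a=1
  step 2: m=17, q=14, a=3
  step 3: m=25, q=23, a=2
  step 4: m=21, q=22, a=2
  step 5: m=23, q=19, a=2
  step 6: m=15, q=38, a=1
  step 7: m=23, q=11, a=4
  step 8: m=21, q=46, a=1
  step 9: m=25, q=7, a=7
  step 10: m=24, q=53, a=1
  step 11: m=29, q=2, a=29
  step 12: m=29, q=53, a=1
  step 13: m=24, q=7, a=7
  step 14: m=25, q=46, a=1
  step 15: m=21, q=11, a=4
  step 16: m=23, q=38, a=1
  step 17: m=15, q=19, a=2
  step 18: m=23, q=22, a=2
  step 19: m=21, q=23, a=2
  step 20: m=25, q=14, a=3
  step 21: m=17, q=47, a=1
  step 22: m=30, q=1, a=60
a_22 = 2*a_0 = 60, so the period closes here.
sqrt(947) = [30; 1, 3, 2, 2, 2, 1, 4, 1, 7, 1, 29, 1, 7, 1, 4, 1, 2, 2, 2, 3, 1, 60]
Period length = 22

22


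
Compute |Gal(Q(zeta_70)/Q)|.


|Gal(Q(zeta_70)/Q)| = phi(70)
= 24

24


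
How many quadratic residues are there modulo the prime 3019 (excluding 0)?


For prime p, the number of non-zero quadratic residues is (p-1)/2.
= (3019-1)/2
= 1509

1509


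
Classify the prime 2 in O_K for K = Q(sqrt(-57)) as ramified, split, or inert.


K = Q(sqrt(-57)). Since d mod 4 = 3, disc(K) = -228.
Check p | disc: -228 mod 2 = 0.
p divides disc, so p ramifies: (p) = P^2 with e=2, f=1, g=1.
Therefore p is ramified.

ramified


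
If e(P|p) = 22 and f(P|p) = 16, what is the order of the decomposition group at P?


|D_P| = e * f
= 22 * 16
= 352

352


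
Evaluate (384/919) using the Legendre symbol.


p = 919 is prime, so compute (384/919) with the reciprocity algorithm (Jacobi-symbol steps: pull out 2s via (2/n), flip via reciprocity, reduce):
  pull out 2: (2/919) = +1  (since 919 mod 8 = 7)
  pull out 2: (2/919) = +1  (since 919 mod 8 = 7)
  pull out 2: (2/919) = +1  (since 919 mod 8 = 7)
  pull out 2: (2/919) = +1  (since 919 mod 8 = 7)
  pull out 2: (2/919) = +1  (since 919 mod 8 = 7)
  pull out 2: (2/919) = +1  (since 919 mod 8 = 7)
  pull out 2: (2/919) = +1  (since 919 mod 8 = 7)
  reciprocity: (3/919) -> -(919/3)
  reduce: (1/3)
  (1/3) = 1
Product of signs = -1
(384/919) = -1

-1


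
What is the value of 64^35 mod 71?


p = 71 is prime and the exponent is (p-1)/2 = 35, so by Euler's criterion 64^35 = (64/71) = +1 or -1 mod 71.
Compute by square-and-multiply:
  35 = 32 + 2 + 1 (binary 100011)
  Repeated squaring mod 71: 64^1 = 64, 64^2 = 49, 64^4 = 58, 64^8 = 27, 64^16 = 19, 64^32 = 6
  64^35 = 64^32 * 64^2 * 64^1 = 6 * 49 * 64 mod 71
    6 * 49 = 294 = 10 mod 71
    10 * 64 = 640 = 1 mod 71
  64^35 = 1 mod 71
Result 1: 64 is a quadratic residue mod 71.
64^35 mod 71 = 1

1


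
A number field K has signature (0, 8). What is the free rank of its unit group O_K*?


By Dirichlet's unit theorem:
rank = r1 + r2 - 1
= 0 + 8 - 1
= 7

7


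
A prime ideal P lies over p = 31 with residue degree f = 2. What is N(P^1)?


N(P^a) = p^(a*f)
= 31^(1*2)
= 31^2
= 961

961


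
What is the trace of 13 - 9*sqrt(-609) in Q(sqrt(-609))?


Tr(a + b*sqrt(d)) = (a + b*sqrt(d)) + (a - b*sqrt(d)) = 2a
= 2 * (13)
= 26

26


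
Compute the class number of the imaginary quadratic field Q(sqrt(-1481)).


K = Q(sqrt(-1481)). d mod 4 = 3, so D = disc(K) = 4d = -5924
h(K) equals the number of primitive reduced positive-definite forms (a, b, c) = a*x^2 + b*x*y + c*y^2 with b^2 - 4ac = D,
where reduced means |b| <= a <= c, with b >= 0 whenever |b| = a or a = c, and primitive means gcd(a, b, c) = 1.
Reduced forces 3a^2 <= |D| = 5924, so 1 <= a <= 44; b must have the parity of D, and c = (b^2 - D)/(4a) must be an integer >= a.
Enumerate a = 1..44, b in [-a, a]:
  a=1: (1, 0, 1481)  [1]
  a=2: (2, 2, 741)  [1]
  a=3: (3, -2, 494), (3, 2, 494)  [2]
  a=4: none
  a=5: (5, -4, 297), (5, 4, 297)  [2]
  a=6: (6, -2, 247), (6, 2, 247)  [2]
  a=7..8: none
  a=9: (9, -4, 165), (9, 4, 165)  [2]
  a=10: (10, -6, 149), (10, 6, 149)  [2]
  a=11: (11, -4, 135), (11, 4, 135)  [2]
  a=12: none
  a=13: (13, -2, 114), (13, 2, 114)  [2]
  a=14: none
  a=15: (15, -14, 102), (15, -4, 99), (15, 4, 99), (15, 14, 102)  [4]
  a=16: none
  a=17: (17, -14, 90), (17, 14, 90)  [2]
  a=18: (18, -14, 85), (18, 14, 85)  [2]
  a=19: (19, -2, 78), (19, 2, 78)  [2]
  a=20..21: none
  a=22: (22, -18, 71), (22, 18, 71)  [2]
  a=23..24: none
  a=25: (25, -24, 65), (25, 24, 65)  [2]
  a=26: (26, -2, 57), (26, 2, 57)  [2]
  a=27: (27, -4, 55), (27, 4, 55)  [2]
  a=28..29: none
  a=30: (30, -26, 55), (30, -14, 51), (30, 14, 51), (30, 26, 55)  [4]
  a=31: (31, -20, 51), (31, 20, 51)  [2]
  a=32: none
  a=33: (33, -26, 50), (33, -4, 45), (33, 4, 45), (33, 26, 50)  [4]
  a=34: (34, -14, 45), (34, 14, 45)  [2]
  a=35..36: none
  a=37: (37, -12, 41), (37, 12, 41)  [2]
  a=38: (38, -2, 39), (38, 2, 39)  [2]
  a=39: (39, -28, 43), (39, 28, 43)  [2]
  a=40..44: none
Total reduced forms: 1 + 1 + 2 + 2 + 2 + 2 + 2 + 2 + 2 + 4 + 2 + 2 + 2 + 2 + 2 + 2 + 2 + 4 + 2 + 4 + 2 + 2 + 2 + 2 = 52
h = 52

52


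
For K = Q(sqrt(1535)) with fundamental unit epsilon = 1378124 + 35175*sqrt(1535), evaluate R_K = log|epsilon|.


epsilon = 1378124 + 35175*sqrt(1535)
= 2.7562e+06
R = ln(2.7562e+06)
= 14.8294

14.8294


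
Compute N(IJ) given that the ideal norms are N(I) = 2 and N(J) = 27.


N(IJ) = N(I) * N(J)
= 2 * 27
= 54

54


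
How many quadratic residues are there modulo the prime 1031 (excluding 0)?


For prime p, the number of non-zero quadratic residues is (p-1)/2.
= (1031-1)/2
= 515

515


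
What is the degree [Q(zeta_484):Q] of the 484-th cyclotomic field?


The degree equals Euler's totient phi(484).
484 = 2^2 * 11^2
phi(484) = 220

220


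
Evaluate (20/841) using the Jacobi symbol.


Compute (20/841) via quadratic reciprocity:
  pull out 2: (2/841) = +1  (since 841 mod 8 = 1)
  pull out 2: (2/841) = +1  (since 841 mod 8 = 1)
  reciprocity: (5/841) -> +(841/5)
  reduce: (1/5)
  (1/5) = 1
Product of signs = 1

1


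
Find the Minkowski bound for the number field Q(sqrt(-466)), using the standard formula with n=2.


d = -466, d mod 4 = 2, so disc(K) = 4d = -1864; |disc(K)| = 1864
Imaginary quadratic field, so n = 2, s = r2 = 1, r1 = 0
M = (n!/n^n) * (4/pi)^s * sqrt(|disc(K)|) = (2!/2^2) * (4/pi)^1 * sqrt(1864)
= 0.5 * 1.273240 * 43.174066
= 27.4855

27.4855


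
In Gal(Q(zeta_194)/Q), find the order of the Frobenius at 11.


The Frobenius at p in Gal(Q(zeta_n)/Q) = (Z/nZ)* is the class of p, so its order is ord_194(11), the smallest k >= 1 with 11^k = 1 mod 194.
n = 194 = 2 * 97, phi(194) = 96; the order divides phi(n).
Divisors of 96: 1, 2, 3, 4, 6, 8, 12, 16, 24, 32, 48, 96
Repeated squaring mod 194: 11^1 = 11, 11^2 = 121, 11^4 = 91, 11^8 = 133, 11^16 = 35, 11^32 = 61, 11^64 = 35
Test divisors in increasing order:
  k=1: 11^1 = 11 mod 194
  k=2: 11^2 = 121 mod 194
  k=3: 11^3 = 121 * 11 = 167 mod 194
  k=4: 11^4 = 91 mod 194
  k=6: 11^6 = 91 * 121 = 147 mod 194
  k=8: 11^8 = 133 mod 194
  k=12: 11^12 = 133 * 91 = 75 mod 194
  k=16: 11^16 = 35 mod 194
  k=24: 11^24 = 35 * 133 = 193 mod 194
  k=32: 11^32 = 61 mod 194
  k=48: 11^48 = 61 * 35 = 1 mod 194  <- first divisor giving 1
Order = 48

48


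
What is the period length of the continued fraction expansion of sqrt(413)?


Run the CF algorithm for sqrt(413).
a_0 = floor(sqrt(413)) = 20; set m_0=0, q_0=1.
Recurrence: m' = q*a - m,  q' = (d - m'^2)/q,  a' = floor((a_0 + m')/q').
  step 1: m=20, q=13, a=3
  step 2: m=19, q=4, a=9
  step 3: m=17, q=31, a=1
  step 4: m=14, q=7, a=4
  step 5: m=14, q=31, a=1
  step 6: m=17, q=4, a=9
  step 7: m=19, q=13, a=3
  step 8: m=20, q=1, a=40
a_8 = 2*a_0 = 40, so the period closes here.
sqrt(413) = [20; 3, 9, 1, 4, 1, 9, 3, 40]
Period length = 8

8


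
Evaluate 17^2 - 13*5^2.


x^2 - d*y^2
= 17^2 - 13*5^2
= 289 - 325
= -36

-36


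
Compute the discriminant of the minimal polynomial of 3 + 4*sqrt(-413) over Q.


The element 3 + 4*sqrt(-413) has minimal polynomial:
x^2 - 6*x + 6617
Discriminant = (-6)^2 - 4*(6617)
= 36 - 26468
= -26432

-26432


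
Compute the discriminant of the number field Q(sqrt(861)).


For K = Q(sqrt(d)) with d squarefree: disc(K) = d if d = 1 mod 4, and disc(K) = 4d if d = 2 or 3 mod 4.
Here d = 861, and d mod 4 = 1.
d = 1 mod 4 (O_K = Z[(1+sqrt(d))/2]), so disc(K) = d = 861

861


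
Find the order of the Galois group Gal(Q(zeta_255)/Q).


|Gal(Q(zeta_255)/Q)| = phi(255)
= 128

128


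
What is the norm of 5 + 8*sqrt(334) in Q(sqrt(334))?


N(a + b*sqrt(d)) = a^2 - d*b^2
= (5)^2 - (334)*(8)^2
= 25 - 21376
= -21351

-21351


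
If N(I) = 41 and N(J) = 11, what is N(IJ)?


N(IJ) = N(I) * N(J)
= 41 * 11
= 451

451


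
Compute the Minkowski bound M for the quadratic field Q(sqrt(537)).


d = 537, d mod 4 = 1, so disc(K) = d = 537; |disc(K)| = 537
Real quadratic field, so n = 2, s = r2 = 0, r1 = 2
M = (n!/n^n) * (4/pi)^s * sqrt(|disc(K)|) = (2!/2^2) * (4/pi)^0 * sqrt(537)
= 0.5 * 1.000000 * 23.173260
= 11.5866

11.5866


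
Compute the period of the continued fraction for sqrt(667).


Run the CF algorithm for sqrt(667).
a_0 = floor(sqrt(667)) = 25; set m_0=0, q_0=1.
Recurrence: m' = q*a - m,  q' = (d - m'^2)/q,  a' = floor((a_0 + m')/q').
  step 1: m=25, q=42, a=1
  step 2: m=17, q=9, a=4
  step 3: m=19, q=34, a=1
  step 4: m=15, q=13, a=3
  step 5: m=24, q=7, a=7
  step 6: m=25, q=6, a=8
  step 7: m=23, q=23, a=2
  step 8: m=23, q=6, a=8
  step 9: m=25, q=7, a=7
  step 10: m=24, q=13, a=3
  step 11: m=15, q=34, a=1
  step 12: m=19, q=9, a=4
  step 13: m=17, q=42, a=1
  step 14: m=25, q=1, a=50
a_14 = 2*a_0 = 50, so the period closes here.
sqrt(667) = [25; 1, 4, 1, 3, 7, 8, 2, 8, 7, 3, 1, 4, 1, 50]
Period length = 14

14


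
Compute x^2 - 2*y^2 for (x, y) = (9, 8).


x^2 - d*y^2
= 9^2 - 2*8^2
= 81 - 128
= -47

-47


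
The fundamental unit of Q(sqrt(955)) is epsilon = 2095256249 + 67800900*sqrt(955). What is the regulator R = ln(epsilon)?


epsilon = 2095256249 + 67800900*sqrt(955)
= 4.1905e+09
R = ln(4.1905e+09)
= 22.1561

22.1561


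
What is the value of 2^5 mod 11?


p = 11 is prime and the exponent is (p-1)/2 = 5, so by Euler's criterion 2^5 = (2/11) = +1 or -1 mod 11.
Compute by square-and-multiply:
  5 = 4 + 1 (binary 101)
  Repeated squaring mod 11: 2^1 = 2, 2^2 = 4, 2^4 = 5
  2^5 = 2^4 * 2^1 = 5 * 2 mod 11
    5 * 2 = 10 = 10 mod 11
  2^5 = 10 mod 11
Result 10 = p - 1 = -1 mod 11: 2 is a quadratic non-residue mod 11. As a residue in [0, p-1] the value is 10.
2^5 mod 11 = 10

10


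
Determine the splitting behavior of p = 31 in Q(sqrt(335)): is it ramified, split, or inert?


K = Q(sqrt(335)). Since d mod 4 = 3, disc(K) = 1340.
Check p | disc: 1340 mod 31 = 7.
p does not divide disc. Compute Legendre symbol (d/p):
25^((31-1)/2) mod 31 = 1
(d/p) = 1, so p splits: (p) = P*P' with e=1, f=1, g=2.
Therefore p is split.

split


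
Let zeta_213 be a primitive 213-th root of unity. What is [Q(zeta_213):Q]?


The degree equals Euler's totient phi(213).
213 = 3 * 71
phi(213) = 140

140


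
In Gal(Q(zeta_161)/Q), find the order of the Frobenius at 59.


The Frobenius at p in Gal(Q(zeta_n)/Q) = (Z/nZ)* is the class of p, so its order is ord_161(59), the smallest k >= 1 with 59^k = 1 mod 161.
n = 161 = 7 * 23, phi(161) = 132; the order divides phi(n).
Divisors of 132: 1, 2, 3, 4, 6, 11, 12, 22, 33, 44, 66, 132
Repeated squaring mod 161: 59^1 = 59, 59^2 = 100, 59^4 = 18, 59^8 = 2, 59^16 = 4, 59^32 = 16, 59^64 = 95, 59^128 = 9
Test divisors in increasing order:
  k=1: 59^1 = 59 mod 161
  k=2: 59^2 = 100 mod 161
  k=3: 59^3 = 100 * 59 = 104 mod 161
  k=4: 59^4 = 18 mod 161
  k=6: 59^6 = 18 * 100 = 29 mod 161
  k=11: 59^11 = 2 * 100 * 59 = 47 mod 161
  k=12: 59^12 = 2 * 18 = 36 mod 161
  k=22: 59^22 = 4 * 18 * 100 = 116 mod 161
  k=33: 59^33 = 16 * 59 = 139 mod 161
  k=44: 59^44 = 16 * 2 * 18 = 93 mod 161
  k=66: 59^66 = 95 * 100 = 1 mod 161  <- first divisor giving 1
Order = 66

66


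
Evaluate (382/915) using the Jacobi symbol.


Compute (382/915) via quadratic reciprocity:
  pull out 2: (2/915) = -1  (since 915 mod 8 = 3)
  reciprocity: (191/915) -> -(915/191)
  reduce: (151/191)
  reciprocity: (151/191) -> -(191/151)
  reduce: (40/151)
  pull out 2: (2/151) = +1  (since 151 mod 8 = 7)
  pull out 2: (2/151) = +1  (since 151 mod 8 = 7)
  pull out 2: (2/151) = +1  (since 151 mod 8 = 7)
  reciprocity: (5/151) -> +(151/5)
  reduce: (1/5)
  (1/5) = 1
Product of signs = -1

-1


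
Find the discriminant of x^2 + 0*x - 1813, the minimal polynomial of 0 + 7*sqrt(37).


The element 0 + 7*sqrt(37) has minimal polynomial:
x^2 + 0*x - 1813
Discriminant = (0)^2 - 4*(-1813)
= 0 + 7252
= 7252

7252


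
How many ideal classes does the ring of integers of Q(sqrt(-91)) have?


K = Q(sqrt(-91)). d mod 4 = 1, so D = disc(K) = d = -91
h(K) equals the number of primitive reduced positive-definite forms (a, b, c) = a*x^2 + b*x*y + c*y^2 with b^2 - 4ac = D,
where reduced means |b| <= a <= c, with b >= 0 whenever |b| = a or a = c, and primitive means gcd(a, b, c) = 1.
Reduced forces 3a^2 <= |D| = 91, so 1 <= a <= 5; b must have the parity of D, and c = (b^2 - D)/(4a) must be an integer >= a.
Enumerate a = 1..5, b in [-a, a]:
  a=1: (1, 1, 23)  [1]
  a=2..4: none
  a=5: (5, 3, 5)  [1]
Total reduced forms: 1 + 1 = 2
h = 2

2


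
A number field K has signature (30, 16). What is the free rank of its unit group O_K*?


By Dirichlet's unit theorem:
rank = r1 + r2 - 1
= 30 + 16 - 1
= 45

45


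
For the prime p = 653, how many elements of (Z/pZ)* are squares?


For prime p, the number of non-zero quadratic residues is (p-1)/2.
= (653-1)/2
= 326

326


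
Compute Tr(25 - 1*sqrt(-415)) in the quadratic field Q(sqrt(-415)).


Tr(a + b*sqrt(d)) = (a + b*sqrt(d)) + (a - b*sqrt(d)) = 2a
= 2 * (25)
= 50

50


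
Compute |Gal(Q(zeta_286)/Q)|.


|Gal(Q(zeta_286)/Q)| = phi(286)
= 120

120


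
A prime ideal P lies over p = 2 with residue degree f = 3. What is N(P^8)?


N(P^a) = p^(a*f)
= 2^(8*3)
= 2^24
= 16777216

16777216


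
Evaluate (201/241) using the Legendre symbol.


p = 241 is prime, so compute (201/241) with the reciprocity algorithm (Jacobi-symbol steps: pull out 2s via (2/n), flip via reciprocity, reduce):
  reciprocity: (201/241) -> +(241/201)
  reduce: (40/201)
  pull out 2: (2/201) = +1  (since 201 mod 8 = 1)
  pull out 2: (2/201) = +1  (since 201 mod 8 = 1)
  pull out 2: (2/201) = +1  (since 201 mod 8 = 1)
  reciprocity: (5/201) -> +(201/5)
  reduce: (1/5)
  (1/5) = 1
Product of signs = 1
(201/241) = 1

1


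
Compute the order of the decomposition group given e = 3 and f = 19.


|D_P| = e * f
= 3 * 19
= 57

57


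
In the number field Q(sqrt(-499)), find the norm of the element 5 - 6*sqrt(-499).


N(a + b*sqrt(d)) = a^2 - d*b^2
= (5)^2 - (-499)*(-6)^2
= 25 + 17964
= 17989

17989


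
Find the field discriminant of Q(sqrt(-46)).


For K = Q(sqrt(d)) with d squarefree: disc(K) = d if d = 1 mod 4, and disc(K) = 4d if d = 2 or 3 mod 4.
Here d = -46, and d mod 4 = 2.
d = 2 mod 4, not 1 (O_K = Z[sqrt(d)]), so disc(K) = 4d = 4 * (-46) = -184

-184


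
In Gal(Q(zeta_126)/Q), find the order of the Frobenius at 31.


The Frobenius at p in Gal(Q(zeta_n)/Q) = (Z/nZ)* is the class of p, so its order is ord_126(31), the smallest k >= 1 with 31^k = 1 mod 126.
n = 126 = 2 * 3^2 * 7, phi(126) = 36; the order divides phi(n).
Divisors of 36: 1, 2, 3, 4, 6, 9, 12, 18, 36
Repeated squaring mod 126: 31^1 = 31, 31^2 = 79, 31^4 = 67, 31^8 = 79, 31^16 = 67, 31^32 = 79
Test divisors in increasing order:
  k=1: 31^1 = 31 mod 126
  k=2: 31^2 = 79 mod 126
  k=3: 31^3 = 79 * 31 = 55 mod 126
  k=4: 31^4 = 67 mod 126
  k=6: 31^6 = 67 * 79 = 1 mod 126  <- first divisor giving 1
Order = 6

6


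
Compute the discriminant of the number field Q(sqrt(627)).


For K = Q(sqrt(d)) with d squarefree: disc(K) = d if d = 1 mod 4, and disc(K) = 4d if d = 2 or 3 mod 4.
Here d = 627, and d mod 4 = 3.
d = 3 mod 4, not 1 (O_K = Z[sqrt(d)]), so disc(K) = 4d = 4 * (627) = 2508

2508


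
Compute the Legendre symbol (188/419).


p = 419 is prime, so compute (188/419) with the reciprocity algorithm (Jacobi-symbol steps: pull out 2s via (2/n), flip via reciprocity, reduce):
  pull out 2: (2/419) = -1  (since 419 mod 8 = 3)
  pull out 2: (2/419) = -1  (since 419 mod 8 = 3)
  reciprocity: (47/419) -> -(419/47)
  reduce: (43/47)
  reciprocity: (43/47) -> -(47/43)
  reduce: (4/43)
  pull out 2: (2/43) = -1  (since 43 mod 8 = 3)
  pull out 2: (2/43) = -1  (since 43 mod 8 = 3)
  (1/43) = 1
Product of signs = 1
(188/419) = 1

1


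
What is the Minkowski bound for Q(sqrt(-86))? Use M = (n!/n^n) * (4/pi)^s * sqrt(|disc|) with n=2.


d = -86, d mod 4 = 2, so disc(K) = 4d = -344; |disc(K)| = 344
Imaginary quadratic field, so n = 2, s = r2 = 1, r1 = 0
M = (n!/n^n) * (4/pi)^s * sqrt(|disc(K)|) = (2!/2^2) * (4/pi)^1 * sqrt(344)
= 0.5 * 1.273240 * 18.547237
= 11.8075

11.8075


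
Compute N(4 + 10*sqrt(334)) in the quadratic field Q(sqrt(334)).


N(a + b*sqrt(d)) = a^2 - d*b^2
= (4)^2 - (334)*(10)^2
= 16 - 33400
= -33384

-33384


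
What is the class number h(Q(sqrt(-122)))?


K = Q(sqrt(-122)). d mod 4 = 2, so D = disc(K) = 4d = -488
h(K) equals the number of primitive reduced positive-definite forms (a, b, c) = a*x^2 + b*x*y + c*y^2 with b^2 - 4ac = D,
where reduced means |b| <= a <= c, with b >= 0 whenever |b| = a or a = c, and primitive means gcd(a, b, c) = 1.
Reduced forces 3a^2 <= |D| = 488, so 1 <= a <= 12; b must have the parity of D, and c = (b^2 - D)/(4a) must be an integer >= a.
Enumerate a = 1..12, b in [-a, a]:
  a=1: (1, 0, 122)  [1]
  a=2: (2, 0, 61)  [1]
  a=3: (3, -2, 41), (3, 2, 41)  [2]
  a=4..5: none
  a=6: (6, -4, 21), (6, 4, 21)  [2]
  a=7: (7, -4, 18), (7, 4, 18)  [2]
  a=8: none
  a=9: (9, -4, 14), (9, 4, 14)  [2]
  a=10..12: none
Total reduced forms: 1 + 1 + 2 + 2 + 2 + 2 = 10
h = 10

10


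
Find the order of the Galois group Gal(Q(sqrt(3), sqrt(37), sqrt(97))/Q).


The 3 square roots of distinct primes are multiplicatively independent over Q,
so [K:Q] = 2^3 and Gal(K/Q) is isomorphic to (Z/2Z)^3.
|Gal| = 2^3 = 8

8


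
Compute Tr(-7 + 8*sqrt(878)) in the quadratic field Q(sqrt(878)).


Tr(a + b*sqrt(d)) = (a + b*sqrt(d)) + (a - b*sqrt(d)) = 2a
= 2 * (-7)
= -14

-14


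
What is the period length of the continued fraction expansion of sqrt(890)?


Run the CF algorithm for sqrt(890).
a_0 = floor(sqrt(890)) = 29; set m_0=0, q_0=1.
Recurrence: m' = q*a - m,  q' = (d - m'^2)/q,  a' = floor((a_0 + m')/q').
  step 1: m=29, q=49, a=1
  step 2: m=20, q=10, a=4
  step 3: m=20, q=49, a=1
  step 4: m=29, q=1, a=58
a_4 = 2*a_0 = 58, so the period closes here.
sqrt(890) = [29; 1, 4, 1, 58]
Period length = 4

4


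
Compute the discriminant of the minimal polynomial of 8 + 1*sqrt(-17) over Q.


The element 8 + 1*sqrt(-17) has minimal polynomial:
x^2 - 16*x + 81
Discriminant = (-16)^2 - 4*(81)
= 256 - 324
= -68

-68


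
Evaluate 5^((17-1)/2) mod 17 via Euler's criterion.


p = 17 is prime and the exponent is (p-1)/2 = 8, so by Euler's criterion 5^8 = (5/17) = +1 or -1 mod 17.
Compute by square-and-multiply:
  8 = 8 (binary 1000)
  Repeated squaring mod 17: 5^1 = 5, 5^2 = 8, 5^4 = 13, 5^8 = 16
  5^8 = 16 mod 17
Result 16 = p - 1 = -1 mod 17: 5 is a quadratic non-residue mod 17. As a residue in [0, p-1] the value is 16.
5^8 mod 17 = 16

16


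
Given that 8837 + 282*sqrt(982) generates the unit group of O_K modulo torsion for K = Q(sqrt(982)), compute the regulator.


epsilon = 8837 + 282*sqrt(982)
= 17673.9999
R = ln(17673.9999)
= 9.7798

9.7798


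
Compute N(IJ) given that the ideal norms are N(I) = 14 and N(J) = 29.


N(IJ) = N(I) * N(J)
= 14 * 29
= 406

406


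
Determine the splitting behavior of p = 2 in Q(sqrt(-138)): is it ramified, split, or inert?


K = Q(sqrt(-138)). Since d mod 4 = 2, disc(K) = -552.
Check p | disc: -552 mod 2 = 0.
p divides disc, so p ramifies: (p) = P^2 with e=2, f=1, g=1.
Therefore p is ramified.

ramified


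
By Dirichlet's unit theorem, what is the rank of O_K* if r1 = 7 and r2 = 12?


By Dirichlet's unit theorem:
rank = r1 + r2 - 1
= 7 + 12 - 1
= 18

18


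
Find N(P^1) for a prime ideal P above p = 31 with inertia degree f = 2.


N(P^a) = p^(a*f)
= 31^(1*2)
= 31^2
= 961

961


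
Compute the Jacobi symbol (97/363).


Compute (97/363) via quadratic reciprocity:
  reciprocity: (97/363) -> +(363/97)
  reduce: (72/97)
  pull out 2: (2/97) = +1  (since 97 mod 8 = 1)
  pull out 2: (2/97) = +1  (since 97 mod 8 = 1)
  pull out 2: (2/97) = +1  (since 97 mod 8 = 1)
  reciprocity: (9/97) -> +(97/9)
  reduce: (7/9)
  reciprocity: (7/9) -> +(9/7)
  reduce: (2/7)
  pull out 2: (2/7) = +1  (since 7 mod 8 = 7)
  (1/7) = 1
Product of signs = 1

1


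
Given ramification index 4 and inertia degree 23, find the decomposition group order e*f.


|D_P| = e * f
= 4 * 23
= 92

92


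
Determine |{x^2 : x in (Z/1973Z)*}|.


For prime p, the number of non-zero quadratic residues is (p-1)/2.
= (1973-1)/2
= 986

986


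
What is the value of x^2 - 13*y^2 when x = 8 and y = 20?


x^2 - d*y^2
= 8^2 - 13*20^2
= 64 - 5200
= -5136

-5136


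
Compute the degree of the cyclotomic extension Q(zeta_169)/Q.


The degree equals Euler's totient phi(169).
169 = 13^2
phi(169) = 156

156


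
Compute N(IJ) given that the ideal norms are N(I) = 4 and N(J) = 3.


N(IJ) = N(I) * N(J)
= 4 * 3
= 12

12


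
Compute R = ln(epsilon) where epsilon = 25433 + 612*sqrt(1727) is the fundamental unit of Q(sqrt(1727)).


epsilon = 25433 + 612*sqrt(1727)
= 50866.0000
R = ln(50866.0000)
= 10.8370

10.8370


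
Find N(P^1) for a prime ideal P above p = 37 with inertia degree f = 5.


N(P^a) = p^(a*f)
= 37^(1*5)
= 37^5
= 69343957

69343957


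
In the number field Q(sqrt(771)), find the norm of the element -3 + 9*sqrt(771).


N(a + b*sqrt(d)) = a^2 - d*b^2
= (-3)^2 - (771)*(9)^2
= 9 - 62451
= -62442

-62442


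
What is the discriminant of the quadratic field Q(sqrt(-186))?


For K = Q(sqrt(d)) with d squarefree: disc(K) = d if d = 1 mod 4, and disc(K) = 4d if d = 2 or 3 mod 4.
Here d = -186, and d mod 4 = 2.
d = 2 mod 4, not 1 (O_K = Z[sqrt(d)]), so disc(K) = 4d = 4 * (-186) = -744

-744


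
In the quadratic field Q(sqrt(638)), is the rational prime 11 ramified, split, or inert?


K = Q(sqrt(638)). Since d mod 4 = 2, disc(K) = 2552.
Check p | disc: 2552 mod 11 = 0.
p divides disc, so p ramifies: (p) = P^2 with e=2, f=1, g=1.
Therefore p is ramified.

ramified


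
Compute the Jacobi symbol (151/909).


Compute (151/909) via quadratic reciprocity:
  reciprocity: (151/909) -> +(909/151)
  reduce: (3/151)
  reciprocity: (3/151) -> -(151/3)
  reduce: (1/3)
  (1/3) = 1
Product of signs = -1

-1


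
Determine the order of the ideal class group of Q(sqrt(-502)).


K = Q(sqrt(-502)). d mod 4 = 2, so D = disc(K) = 4d = -2008
h(K) equals the number of primitive reduced positive-definite forms (a, b, c) = a*x^2 + b*x*y + c*y^2 with b^2 - 4ac = D,
where reduced means |b| <= a <= c, with b >= 0 whenever |b| = a or a = c, and primitive means gcd(a, b, c) = 1.
Reduced forces 3a^2 <= |D| = 2008, so 1 <= a <= 25; b must have the parity of D, and c = (b^2 - D)/(4a) must be an integer >= a.
Enumerate a = 1..25, b in [-a, a]:
  a=1: (1, 0, 502)  [1]
  a=2: (2, 0, 251)  [1]
  a=3..6: none
  a=7: (7, -6, 73), (7, 6, 73)  [2]
  a=8..10: none
  a=11: (11, -4, 46), (11, 4, 46)  [2]
  a=12..13: none
  a=14: (14, -8, 37), (14, 8, 37)  [2]
  a=15..16: none
  a=17: (17, -10, 31), (17, 10, 31)  [2]
  a=18: none
  a=19: (19, -14, 29), (19, 14, 29)  [2]
  a=20..21: none
  a=22: (22, -4, 23), (22, 4, 23)  [2]
  a=23..25: none
Total reduced forms: 1 + 1 + 2 + 2 + 2 + 2 + 2 + 2 = 14
h = 14

14


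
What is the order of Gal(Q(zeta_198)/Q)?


|Gal(Q(zeta_198)/Q)| = phi(198)
= 60

60


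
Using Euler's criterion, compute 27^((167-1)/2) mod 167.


p = 167 is prime and the exponent is (p-1)/2 = 83, so by Euler's criterion 27^83 = (27/167) = +1 or -1 mod 167.
Compute by square-and-multiply:
  83 = 64 + 16 + 2 + 1 (binary 1010011)
  Repeated squaring mod 167: 27^1 = 27, 27^2 = 61, 27^4 = 47, 27^8 = 38, 27^16 = 108, 27^32 = 141, 27^64 = 8
  27^83 = 27^64 * 27^16 * 27^2 * 27^1 = 8 * 108 * 61 * 27 mod 167
    8 * 108 = 864 = 29 mod 167
    29 * 61 = 1769 = 99 mod 167
    99 * 27 = 2673 = 1 mod 167
  27^83 = 1 mod 167
Result 1: 27 is a quadratic residue mod 167.
27^83 mod 167 = 1

1


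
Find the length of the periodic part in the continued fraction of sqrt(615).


Run the CF algorithm for sqrt(615).
a_0 = floor(sqrt(615)) = 24; set m_0=0, q_0=1.
Recurrence: m' = q*a - m,  q' = (d - m'^2)/q,  a' = floor((a_0 + m')/q').
  step 1: m=24, q=39, a=1
  step 2: m=15, q=10, a=3
  step 3: m=15, q=39, a=1
  step 4: m=24, q=1, a=48
a_4 = 2*a_0 = 48, so the period closes here.
sqrt(615) = [24; 1, 3, 1, 48]
Period length = 4

4


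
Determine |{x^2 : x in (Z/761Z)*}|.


For prime p, the number of non-zero quadratic residues is (p-1)/2.
= (761-1)/2
= 380

380


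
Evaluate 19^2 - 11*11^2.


x^2 - d*y^2
= 19^2 - 11*11^2
= 361 - 1331
= -970

-970


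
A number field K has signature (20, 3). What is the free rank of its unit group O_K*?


By Dirichlet's unit theorem:
rank = r1 + r2 - 1
= 20 + 3 - 1
= 22

22


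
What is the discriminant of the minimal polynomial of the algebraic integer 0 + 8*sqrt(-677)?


The element 0 + 8*sqrt(-677) has minimal polynomial:
x^2 + 0*x + 43328
Discriminant = (0)^2 - 4*(43328)
= 0 - 173312
= -173312

-173312


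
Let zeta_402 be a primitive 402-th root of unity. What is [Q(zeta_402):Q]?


The degree equals Euler's totient phi(402).
402 = 2 * 3 * 67
phi(402) = 132

132


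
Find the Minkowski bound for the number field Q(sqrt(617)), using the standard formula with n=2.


d = 617, d mod 4 = 1, so disc(K) = d = 617; |disc(K)| = 617
Real quadratic field, so n = 2, s = r2 = 0, r1 = 2
M = (n!/n^n) * (4/pi)^s * sqrt(|disc(K)|) = (2!/2^2) * (4/pi)^0 * sqrt(617)
= 0.5 * 1.000000 * 24.839485
= 12.4197

12.4197


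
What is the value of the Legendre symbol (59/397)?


p = 397 is prime, so compute (59/397) with the reciprocity algorithm (Jacobi-symbol steps: pull out 2s via (2/n), flip via reciprocity, reduce):
  reciprocity: (59/397) -> +(397/59)
  reduce: (43/59)
  reciprocity: (43/59) -> -(59/43)
  reduce: (16/43)
  pull out 2: (2/43) = -1  (since 43 mod 8 = 3)
  pull out 2: (2/43) = -1  (since 43 mod 8 = 3)
  pull out 2: (2/43) = -1  (since 43 mod 8 = 3)
  pull out 2: (2/43) = -1  (since 43 mod 8 = 3)
  (1/43) = 1
Product of signs = -1
(59/397) = -1

-1


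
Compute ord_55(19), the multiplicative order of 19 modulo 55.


We want ord_55(19), the smallest k >= 1 with 19^k = 1 mod 55.
n = 55 = 5 * 11, phi(55) = 40; the order divides phi(n).
Divisors of 40: 1, 2, 4, 5, 8, 10, 20, 40
Repeated squaring mod 55: 19^1 = 19, 19^2 = 31, 19^4 = 26, 19^8 = 16, 19^16 = 36, 19^32 = 31
Test divisors in increasing order:
  k=1: 19^1 = 19 mod 55
  k=2: 19^2 = 31 mod 55
  k=4: 19^4 = 26 mod 55
  k=5: 19^5 = 26 * 19 = 54 mod 55
  k=8: 19^8 = 16 mod 55
  k=10: 19^10 = 16 * 31 = 1 mod 55  <- first divisor giving 1
Order = 10

10


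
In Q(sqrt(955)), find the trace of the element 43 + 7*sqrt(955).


Tr(a + b*sqrt(d)) = (a + b*sqrt(d)) + (a - b*sqrt(d)) = 2a
= 2 * (43)
= 86

86


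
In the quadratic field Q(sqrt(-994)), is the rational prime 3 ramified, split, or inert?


K = Q(sqrt(-994)). Since d mod 4 = 2, disc(K) = -3976.
Check p | disc: -3976 mod 3 = 2.
p does not divide disc. Compute Legendre symbol (d/p):
2^((3-1)/2) mod 3 = -1
(d/p) = -1, so p is inert: (p) stays prime with e=1, f=2, g=1.
Therefore p is inert.

inert


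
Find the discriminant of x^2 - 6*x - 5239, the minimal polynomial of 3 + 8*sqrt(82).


The element 3 + 8*sqrt(82) has minimal polynomial:
x^2 - 6*x - 5239
Discriminant = (-6)^2 - 4*(-5239)
= 36 + 20956
= 20992

20992


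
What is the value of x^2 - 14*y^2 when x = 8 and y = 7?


x^2 - d*y^2
= 8^2 - 14*7^2
= 64 - 686
= -622

-622


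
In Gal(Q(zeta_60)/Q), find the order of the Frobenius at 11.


The Frobenius at p in Gal(Q(zeta_n)/Q) = (Z/nZ)* is the class of p, so its order is ord_60(11), the smallest k >= 1 with 11^k = 1 mod 60.
n = 60 = 2^2 * 3 * 5, phi(60) = 16; the order divides phi(n).
Divisors of 16: 1, 2, 4, 8, 16
Repeated squaring mod 60: 11^1 = 11, 11^2 = 1, 11^4 = 1, 11^8 = 1, 11^16 = 1
Test divisors in increasing order:
  k=1: 11^1 = 11 mod 60
  k=2: 11^2 = 1 mod 60  <- first divisor giving 1
Order = 2

2


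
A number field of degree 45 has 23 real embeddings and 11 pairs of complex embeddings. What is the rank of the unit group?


By Dirichlet's unit theorem:
rank = r1 + r2 - 1
= 23 + 11 - 1
= 33

33


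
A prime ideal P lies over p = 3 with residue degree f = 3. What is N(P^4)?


N(P^a) = p^(a*f)
= 3^(4*3)
= 3^12
= 531441

531441


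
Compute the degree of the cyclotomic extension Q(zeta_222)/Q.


The degree equals Euler's totient phi(222).
222 = 2 * 3 * 37
phi(222) = 72

72


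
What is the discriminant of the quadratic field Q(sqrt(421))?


For K = Q(sqrt(d)) with d squarefree: disc(K) = d if d = 1 mod 4, and disc(K) = 4d if d = 2 or 3 mod 4.
Here d = 421, and d mod 4 = 1.
d = 1 mod 4 (O_K = Z[(1+sqrt(d))/2]), so disc(K) = d = 421

421


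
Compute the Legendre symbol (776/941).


p = 941 is prime, so compute (776/941) with the reciprocity algorithm (Jacobi-symbol steps: pull out 2s via (2/n), flip via reciprocity, reduce):
  pull out 2: (2/941) = -1  (since 941 mod 8 = 5)
  pull out 2: (2/941) = -1  (since 941 mod 8 = 5)
  pull out 2: (2/941) = -1  (since 941 mod 8 = 5)
  reciprocity: (97/941) -> +(941/97)
  reduce: (68/97)
  pull out 2: (2/97) = +1  (since 97 mod 8 = 1)
  pull out 2: (2/97) = +1  (since 97 mod 8 = 1)
  reciprocity: (17/97) -> +(97/17)
  reduce: (12/17)
  pull out 2: (2/17) = +1  (since 17 mod 8 = 1)
  pull out 2: (2/17) = +1  (since 17 mod 8 = 1)
  reciprocity: (3/17) -> +(17/3)
  reduce: (2/3)
  pull out 2: (2/3) = -1  (since 3 mod 8 = 3)
  (1/3) = 1
Product of signs = 1
(776/941) = 1

1


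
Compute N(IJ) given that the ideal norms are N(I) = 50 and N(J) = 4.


N(IJ) = N(I) * N(J)
= 50 * 4
= 200

200


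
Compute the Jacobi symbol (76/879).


Compute (76/879) via quadratic reciprocity:
  pull out 2: (2/879) = +1  (since 879 mod 8 = 7)
  pull out 2: (2/879) = +1  (since 879 mod 8 = 7)
  reciprocity: (19/879) -> -(879/19)
  reduce: (5/19)
  reciprocity: (5/19) -> +(19/5)
  reduce: (4/5)
  pull out 2: (2/5) = -1  (since 5 mod 8 = 5)
  pull out 2: (2/5) = -1  (since 5 mod 8 = 5)
  (1/5) = 1
Product of signs = -1

-1


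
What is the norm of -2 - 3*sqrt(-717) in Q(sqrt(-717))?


N(a + b*sqrt(d)) = a^2 - d*b^2
= (-2)^2 - (-717)*(-3)^2
= 4 + 6453
= 6457

6457


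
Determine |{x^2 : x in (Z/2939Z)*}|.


For prime p, the number of non-zero quadratic residues is (p-1)/2.
= (2939-1)/2
= 1469

1469


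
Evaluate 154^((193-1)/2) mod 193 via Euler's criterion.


p = 193 is prime and the exponent is (p-1)/2 = 96, so by Euler's criterion 154^96 = (154/193) = +1 or -1 mod 193.
Compute by square-and-multiply:
  96 = 64 + 32 (binary 1100000)
  Repeated squaring mod 193: 154^1 = 154, 154^2 = 170, 154^4 = 143, 154^8 = 184, 154^16 = 81, 154^32 = 192, 154^64 = 1
  154^96 = 154^64 * 154^32 = 1 * 192 mod 193
    1 * 192 = 192 = 192 mod 193
  154^96 = 192 mod 193
Result 192 = p - 1 = -1 mod 193: 154 is a quadratic non-residue mod 193. As a residue in [0, p-1] the value is 192.
154^96 mod 193 = 192

192


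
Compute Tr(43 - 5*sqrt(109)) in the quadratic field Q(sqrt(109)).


Tr(a + b*sqrt(d)) = (a + b*sqrt(d)) + (a - b*sqrt(d)) = 2a
= 2 * (43)
= 86

86


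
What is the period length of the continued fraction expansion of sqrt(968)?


Run the CF algorithm for sqrt(968).
a_0 = floor(sqrt(968)) = 31; set m_0=0, q_0=1.
Recurrence: m' = q*a - m,  q' = (d - m'^2)/q,  a' = floor((a_0 + m')/q').
  step 1: m=31, q=7, a=8
  step 2: m=25, q=49, a=1
  step 3: m=24, q=8, a=6
  step 4: m=24, q=49, a=1
  step 5: m=25, q=7, a=8
  step 6: m=31, q=1, a=62
a_6 = 2*a_0 = 62, so the period closes here.
sqrt(968) = [31; 8, 1, 6, 1, 8, 62]
Period length = 6

6
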